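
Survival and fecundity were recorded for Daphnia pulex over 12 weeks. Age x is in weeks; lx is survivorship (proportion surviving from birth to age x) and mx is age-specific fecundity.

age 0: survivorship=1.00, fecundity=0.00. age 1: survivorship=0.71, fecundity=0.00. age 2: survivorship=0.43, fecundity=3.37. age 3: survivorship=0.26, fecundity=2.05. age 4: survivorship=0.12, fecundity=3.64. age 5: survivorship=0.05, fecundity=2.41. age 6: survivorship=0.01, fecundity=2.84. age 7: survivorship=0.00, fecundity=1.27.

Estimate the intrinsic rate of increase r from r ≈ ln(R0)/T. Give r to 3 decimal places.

R0 = Σ lx·mx = 0 + 0 + 1.4491 + 0.533 + 0.4368 + 0.1205 + 0.0284 + 0 = 2.5678
Σ x·lx·mx = 7.0173; T = 7.0173/2.5678 = 2.73281…
r ≈ ln(R0)/T = ln(2.5678)/2.73281… = 0.34508… → 0.345

0.345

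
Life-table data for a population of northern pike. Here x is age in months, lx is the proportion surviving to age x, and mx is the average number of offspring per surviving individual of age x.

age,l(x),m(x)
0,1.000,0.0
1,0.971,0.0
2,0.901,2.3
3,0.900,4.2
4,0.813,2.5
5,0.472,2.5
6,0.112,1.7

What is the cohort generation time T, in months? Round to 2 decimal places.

3.31

lx·mx: 0, 0, 2.0723, 3.78, 2.0325, 1.18, 0.1904 → R0 = 9.2552
x·lx·mx: 0, 0, 4.1446, 11.34, 8.13, 5.9, 1.1424 → Σ = 30.657
T = 30.657 / 9.2552 = 3.312408… → 3.31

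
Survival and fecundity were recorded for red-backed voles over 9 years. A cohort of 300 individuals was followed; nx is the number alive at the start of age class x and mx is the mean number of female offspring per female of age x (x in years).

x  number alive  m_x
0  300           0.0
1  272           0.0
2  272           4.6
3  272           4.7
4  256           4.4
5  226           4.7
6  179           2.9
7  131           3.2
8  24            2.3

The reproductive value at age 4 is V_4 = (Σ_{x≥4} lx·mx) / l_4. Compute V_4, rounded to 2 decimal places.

12.43

lx = nx/n0 = nx/300: 1, 0.90667…, 0.90667…, 0.90667…, 0.85333…, 0.75333…, 0.59667…, 0.43667…, 0.08
lx·mx for x ≥ 4: 3.754667…, 3.540667…, 1.730333…, 1.397333…, 0.184 → sum = 10.607…
V_4 = 10.607… / l_4 = 10.607… / 0.853333… = 12.430078… → 12.43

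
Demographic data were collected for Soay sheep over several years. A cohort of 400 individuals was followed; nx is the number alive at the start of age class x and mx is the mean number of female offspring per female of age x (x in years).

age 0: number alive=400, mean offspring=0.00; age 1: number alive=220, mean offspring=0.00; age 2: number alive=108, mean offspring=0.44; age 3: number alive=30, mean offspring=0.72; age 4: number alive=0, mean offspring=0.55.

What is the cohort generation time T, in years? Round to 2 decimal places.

2.31

lx = nx/n0 = nx/400: 1, 0.55, 0.27, 0.075, 0
lx·mx: 0, 0, 0.1188, 0.054, 0 → R0 = 0.1728
x·lx·mx: 0, 0, 0.2376, 0.162, 0 → Σ = 0.3996
T = 0.3996 / 0.1728 = 2.3125 → 2.31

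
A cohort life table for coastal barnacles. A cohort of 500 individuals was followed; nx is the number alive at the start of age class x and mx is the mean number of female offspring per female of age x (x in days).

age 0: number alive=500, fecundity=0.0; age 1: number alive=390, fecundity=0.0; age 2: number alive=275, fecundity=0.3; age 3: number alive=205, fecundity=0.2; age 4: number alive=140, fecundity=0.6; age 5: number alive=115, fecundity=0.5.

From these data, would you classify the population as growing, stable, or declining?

declining

lx = nx/n0 = nx/500: 1, 0.78, 0.55, 0.41, 0.28, 0.23
R0 = Σ lx·mx = 0 + 0 + 0.165 + 0.082 + 0.168 + 0.115 = 0.53
R0 < 1, so the population is declining.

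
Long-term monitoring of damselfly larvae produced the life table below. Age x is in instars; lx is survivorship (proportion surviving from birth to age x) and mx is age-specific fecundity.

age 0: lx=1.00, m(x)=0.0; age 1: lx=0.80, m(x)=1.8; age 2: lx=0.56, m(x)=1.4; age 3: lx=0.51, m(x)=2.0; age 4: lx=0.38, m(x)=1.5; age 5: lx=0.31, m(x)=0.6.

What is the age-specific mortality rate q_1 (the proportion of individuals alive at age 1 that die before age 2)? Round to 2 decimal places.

q_1 = (l_1 − l_2) / l_1 = (0.8 − 0.56) / 0.8
     = 0.24 / 0.8 = 0.3 → 0.30

0.30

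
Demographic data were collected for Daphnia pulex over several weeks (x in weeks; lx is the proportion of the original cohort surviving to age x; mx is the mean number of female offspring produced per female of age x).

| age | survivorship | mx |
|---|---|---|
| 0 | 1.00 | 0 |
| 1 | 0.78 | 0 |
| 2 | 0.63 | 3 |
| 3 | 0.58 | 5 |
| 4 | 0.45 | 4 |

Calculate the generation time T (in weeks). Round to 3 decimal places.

lx·mx: 0, 0, 1.89, 2.9, 1.8 → R0 = 6.59
x·lx·mx: 0, 0, 3.78, 8.7, 7.2 → Σ = 19.68
T = 19.68 / 6.59 = 2.986343… → 2.986

2.986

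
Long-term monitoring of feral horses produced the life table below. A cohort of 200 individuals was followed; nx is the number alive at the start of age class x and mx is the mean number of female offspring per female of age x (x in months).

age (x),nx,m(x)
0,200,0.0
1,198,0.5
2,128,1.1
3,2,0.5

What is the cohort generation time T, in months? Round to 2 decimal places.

1.59

lx = nx/n0 = nx/200: 1, 0.99, 0.64, 0.01
lx·mx: 0, 0.495, 0.704, 0.005 → R0 = 1.204
x·lx·mx: 0, 0.495, 1.408, 0.015 → Σ = 1.918
T = 1.918 / 1.204 = 1.593023… → 1.59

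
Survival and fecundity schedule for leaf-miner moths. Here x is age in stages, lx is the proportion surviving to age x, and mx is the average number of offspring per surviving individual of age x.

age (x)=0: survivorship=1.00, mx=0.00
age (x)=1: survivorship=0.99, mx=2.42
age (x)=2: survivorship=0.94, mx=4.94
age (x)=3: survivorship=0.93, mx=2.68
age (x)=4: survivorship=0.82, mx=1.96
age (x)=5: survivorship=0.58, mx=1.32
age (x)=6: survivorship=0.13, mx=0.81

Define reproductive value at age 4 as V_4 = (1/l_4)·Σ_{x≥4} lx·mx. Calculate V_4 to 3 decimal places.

3.022

lx·mx for x ≥ 4: 1.6072, 0.7656, 0.1053 → sum = 2.4781
V_4 = 2.4781 / l_4 = 2.4781 / 0.82 = 3.022073… → 3.022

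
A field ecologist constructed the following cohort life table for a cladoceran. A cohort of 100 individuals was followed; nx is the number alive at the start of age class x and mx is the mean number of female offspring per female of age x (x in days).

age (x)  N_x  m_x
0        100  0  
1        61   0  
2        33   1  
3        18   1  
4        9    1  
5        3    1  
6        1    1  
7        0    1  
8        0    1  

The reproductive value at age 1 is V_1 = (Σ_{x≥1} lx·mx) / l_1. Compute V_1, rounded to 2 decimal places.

1.05

lx = nx/n0 = nx/100: 1, 0.61, 0.33, 0.18, 0.09, 0.03, 0.01, 0, 0
lx·mx for x ≥ 1: 0, 0.33, 0.18, 0.09, 0.03, 0.01, 0, 0 → sum = 0.64
V_1 = 0.64 / l_1 = 0.64 / 0.61 = 1.04918… → 1.05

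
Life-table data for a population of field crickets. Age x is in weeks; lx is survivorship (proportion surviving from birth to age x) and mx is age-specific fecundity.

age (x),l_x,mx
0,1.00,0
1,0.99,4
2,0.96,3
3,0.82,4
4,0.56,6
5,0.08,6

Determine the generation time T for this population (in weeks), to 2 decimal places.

lx·mx: 0, 3.96, 2.88, 3.28, 3.36, 0.48 → R0 = 13.96
x·lx·mx: 0, 3.96, 5.76, 9.84, 13.44, 2.4 → Σ = 35.4
T = 35.4 / 13.96 = 2.535817… → 2.54

2.54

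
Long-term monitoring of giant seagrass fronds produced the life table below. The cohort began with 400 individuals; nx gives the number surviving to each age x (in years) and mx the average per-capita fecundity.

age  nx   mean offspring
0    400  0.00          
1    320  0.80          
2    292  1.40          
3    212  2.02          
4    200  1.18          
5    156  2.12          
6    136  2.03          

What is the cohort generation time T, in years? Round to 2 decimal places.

lx = nx/n0 = nx/400: 1, 0.8, 0.73, 0.53, 0.5, 0.39, 0.34
lx·mx: 0, 0.64, 1.022, 1.0706, 0.59, 0.8268, 0.6902 → R0 = 4.8396
x·lx·mx: 0, 0.64, 2.044, 3.2118, 2.36, 4.134, 4.1412 → Σ = 16.531
T = 16.531 / 4.8396 = 3.415778… → 3.42

3.42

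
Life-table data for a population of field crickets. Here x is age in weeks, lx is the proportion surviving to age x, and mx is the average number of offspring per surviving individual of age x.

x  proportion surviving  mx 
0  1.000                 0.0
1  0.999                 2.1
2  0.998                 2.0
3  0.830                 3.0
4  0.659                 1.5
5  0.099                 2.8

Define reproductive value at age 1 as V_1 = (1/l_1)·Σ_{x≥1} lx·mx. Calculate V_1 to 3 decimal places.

lx·mx for x ≥ 1: 2.0979, 1.996, 2.49, 0.9885, 0.2772 → sum = 7.8496
V_1 = 7.8496 / l_1 = 7.8496 / 0.999 = 7.857457… → 7.857

7.857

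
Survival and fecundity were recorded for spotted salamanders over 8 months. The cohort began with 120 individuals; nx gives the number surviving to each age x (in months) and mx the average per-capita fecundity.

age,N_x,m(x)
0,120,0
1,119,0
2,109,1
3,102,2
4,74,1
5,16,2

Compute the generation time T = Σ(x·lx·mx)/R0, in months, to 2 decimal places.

lx = nx/n0 = nx/120: 1, 0.99167…, 0.90833…, 0.85, 0.61667…, 0.13333…
lx·mx: 0, 0, 0.908333…, 1.7, 0.616667…, 0.266667… → R0 = 3.491667…
x·lx·mx: 0, 0, 1.816667…, 5.1, 2.466667…, 1.333333… → Σ = 10.716667…
T = 10.716667… / 3.491667… = 3.069212… → 3.07

3.07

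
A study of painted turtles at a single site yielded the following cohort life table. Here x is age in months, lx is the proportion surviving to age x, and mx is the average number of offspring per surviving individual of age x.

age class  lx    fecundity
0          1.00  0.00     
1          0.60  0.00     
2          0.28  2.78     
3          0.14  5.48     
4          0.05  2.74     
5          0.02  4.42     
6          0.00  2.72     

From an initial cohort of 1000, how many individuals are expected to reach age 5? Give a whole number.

Expected survivors = N0 · l_5 = 1000 × 0.02 = 20 → 20

20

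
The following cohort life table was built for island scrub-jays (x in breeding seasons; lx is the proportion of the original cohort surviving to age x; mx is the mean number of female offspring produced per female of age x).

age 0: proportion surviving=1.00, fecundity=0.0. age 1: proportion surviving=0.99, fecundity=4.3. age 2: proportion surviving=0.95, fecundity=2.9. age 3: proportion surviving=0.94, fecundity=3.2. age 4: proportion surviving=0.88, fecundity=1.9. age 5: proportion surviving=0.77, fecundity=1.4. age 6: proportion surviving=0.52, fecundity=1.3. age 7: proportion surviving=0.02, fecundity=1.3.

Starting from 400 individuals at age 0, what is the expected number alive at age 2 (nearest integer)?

380

Expected survivors = N0 · l_2 = 400 × 0.95 = 380 → 380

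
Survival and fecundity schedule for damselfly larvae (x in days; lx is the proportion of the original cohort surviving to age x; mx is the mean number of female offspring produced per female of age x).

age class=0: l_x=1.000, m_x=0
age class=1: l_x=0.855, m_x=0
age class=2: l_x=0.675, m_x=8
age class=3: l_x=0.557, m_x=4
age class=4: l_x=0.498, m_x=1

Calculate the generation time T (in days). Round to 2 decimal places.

2.40

lx·mx: 0, 0, 5.4, 2.228, 0.498 → R0 = 8.126
x·lx·mx: 0, 0, 10.8, 6.684, 1.992 → Σ = 19.476
T = 19.476 / 8.126 = 2.396751… → 2.40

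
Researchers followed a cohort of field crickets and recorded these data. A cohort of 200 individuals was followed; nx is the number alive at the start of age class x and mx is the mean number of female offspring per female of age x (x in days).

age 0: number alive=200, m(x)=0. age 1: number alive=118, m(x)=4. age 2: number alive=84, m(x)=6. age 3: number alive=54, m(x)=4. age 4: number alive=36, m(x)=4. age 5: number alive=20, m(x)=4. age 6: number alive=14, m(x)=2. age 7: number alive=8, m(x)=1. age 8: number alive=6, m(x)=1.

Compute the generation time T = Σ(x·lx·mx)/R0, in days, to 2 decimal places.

2.32

lx = nx/n0 = nx/200: 1, 0.59, 0.42, 0.27, 0.18, 0.1, 0.07, 0.04, 0.03
lx·mx: 0, 2.36, 2.52, 1.08, 0.72, 0.4, 0.14, 0.04, 0.03 → R0 = 7.29
x·lx·mx: 0, 2.36, 5.04, 3.24, 2.88, 2, 0.84, 0.28, 0.24 → Σ = 16.88
T = 16.88 / 7.29 = 2.315501… → 2.32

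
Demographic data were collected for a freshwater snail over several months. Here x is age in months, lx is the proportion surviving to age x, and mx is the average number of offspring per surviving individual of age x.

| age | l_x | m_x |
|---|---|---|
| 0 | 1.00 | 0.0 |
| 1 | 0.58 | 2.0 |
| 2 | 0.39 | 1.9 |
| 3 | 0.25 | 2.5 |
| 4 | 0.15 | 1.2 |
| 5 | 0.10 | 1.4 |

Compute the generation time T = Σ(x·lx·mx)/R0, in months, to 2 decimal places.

2.09

lx·mx: 0, 1.16, 0.741, 0.625, 0.18, 0.14 → R0 = 2.846
x·lx·mx: 0, 1.16, 1.482, 1.875, 0.72, 0.7 → Σ = 5.937
T = 5.937 / 2.846 = 2.086086… → 2.09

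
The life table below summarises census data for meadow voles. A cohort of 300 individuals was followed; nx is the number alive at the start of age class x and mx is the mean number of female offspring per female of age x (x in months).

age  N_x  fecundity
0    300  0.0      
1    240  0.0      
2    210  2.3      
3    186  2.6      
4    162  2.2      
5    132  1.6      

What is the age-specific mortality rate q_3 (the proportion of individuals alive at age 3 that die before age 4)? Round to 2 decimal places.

0.13

lx = nx/n0 = nx/300: 1, 0.8, 0.7, 0.62, 0.54, 0.44
q_3 = (l_3 − l_4) / l_3 = (0.62 − 0.54) / 0.62
     = 0.08 / 0.62 = 0.129032… → 0.13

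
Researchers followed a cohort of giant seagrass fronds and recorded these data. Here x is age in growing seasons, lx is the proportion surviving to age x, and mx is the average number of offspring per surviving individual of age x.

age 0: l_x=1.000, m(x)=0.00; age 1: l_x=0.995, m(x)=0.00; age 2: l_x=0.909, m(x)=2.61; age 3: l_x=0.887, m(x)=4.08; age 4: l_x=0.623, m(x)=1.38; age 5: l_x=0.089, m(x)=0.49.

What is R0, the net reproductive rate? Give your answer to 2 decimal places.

lx·mx by age: 0, 0, 2.37249, 3.61896, 0.85974, 0.04361
R0 = Σ lx·mx = 6.8948 → 6.89

6.89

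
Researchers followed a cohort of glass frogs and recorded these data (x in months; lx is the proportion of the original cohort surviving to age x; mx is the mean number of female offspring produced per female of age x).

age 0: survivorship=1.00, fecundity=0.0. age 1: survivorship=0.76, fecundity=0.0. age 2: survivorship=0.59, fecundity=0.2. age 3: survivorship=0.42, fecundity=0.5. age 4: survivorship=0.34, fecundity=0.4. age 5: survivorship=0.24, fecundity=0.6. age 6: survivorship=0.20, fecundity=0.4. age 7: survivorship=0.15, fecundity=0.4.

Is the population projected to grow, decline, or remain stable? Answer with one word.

declining

R0 = Σ lx·mx = 0 + 0 + 0.118 + 0.21 + 0.136 + 0.144 + 0.08 + 0.06 = 0.748
R0 < 1, so the population is declining.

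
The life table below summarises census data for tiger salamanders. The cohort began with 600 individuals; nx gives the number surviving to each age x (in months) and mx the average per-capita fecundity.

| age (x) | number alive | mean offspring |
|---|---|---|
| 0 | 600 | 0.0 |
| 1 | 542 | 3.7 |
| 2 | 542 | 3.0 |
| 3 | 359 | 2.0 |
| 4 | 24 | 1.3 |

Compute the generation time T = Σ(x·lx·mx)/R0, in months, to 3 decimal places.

lx = nx/n0 = nx/600: 1, 0.90333…, 0.90333…, 0.59833…, 0.04
lx·mx: 0, 3.342333…, 2.71…, 1.196667…, 0.052 → R0 = 7.301…
x·lx·mx: 0, 3.342333…, 5.42…, 3.59…, 0.208 → Σ = 12.560333…
T = 12.560333… / 7.301… = 1.720358… → 1.720

1.720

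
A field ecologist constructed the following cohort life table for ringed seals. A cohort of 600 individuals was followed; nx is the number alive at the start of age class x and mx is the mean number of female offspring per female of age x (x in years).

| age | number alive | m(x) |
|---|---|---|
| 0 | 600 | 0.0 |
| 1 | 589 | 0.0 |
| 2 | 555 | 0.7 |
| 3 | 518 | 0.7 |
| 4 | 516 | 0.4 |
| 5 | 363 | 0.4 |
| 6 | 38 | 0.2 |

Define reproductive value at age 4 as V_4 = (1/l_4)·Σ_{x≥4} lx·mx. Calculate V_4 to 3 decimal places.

0.696

lx = nx/n0 = nx/600: 1, 0.98167…, 0.925, 0.86333…, 0.86, 0.605, 0.06333…
lx·mx for x ≥ 4: 0.344, 0.242, 0.012667… → sum = 0.598667…
V_4 = 0.598667… / l_4 = 0.598667… / 0.86 = 0.696124… → 0.696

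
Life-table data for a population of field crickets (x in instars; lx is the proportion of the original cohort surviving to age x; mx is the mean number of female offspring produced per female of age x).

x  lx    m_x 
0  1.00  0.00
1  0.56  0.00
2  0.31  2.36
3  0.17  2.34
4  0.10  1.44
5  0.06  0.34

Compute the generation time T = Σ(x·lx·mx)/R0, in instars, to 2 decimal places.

lx·mx: 0, 0, 0.7316, 0.3978, 0.144, 0.0204 → R0 = 1.2938
x·lx·mx: 0, 0, 1.4632, 1.1934, 0.576, 0.102 → Σ = 3.3346
T = 3.3346 / 1.2938 = 2.577369… → 2.58

2.58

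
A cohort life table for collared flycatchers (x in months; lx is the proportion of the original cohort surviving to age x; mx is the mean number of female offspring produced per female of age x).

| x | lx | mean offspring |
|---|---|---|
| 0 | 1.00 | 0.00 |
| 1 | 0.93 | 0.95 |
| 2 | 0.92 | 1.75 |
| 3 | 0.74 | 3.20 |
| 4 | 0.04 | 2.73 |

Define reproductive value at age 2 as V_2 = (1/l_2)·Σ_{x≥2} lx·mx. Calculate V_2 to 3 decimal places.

4.443

lx·mx for x ≥ 2: 1.61, 2.368, 0.1092 → sum = 4.0872
V_2 = 4.0872 / l_2 = 4.0872 / 0.92 = 4.442609… → 4.443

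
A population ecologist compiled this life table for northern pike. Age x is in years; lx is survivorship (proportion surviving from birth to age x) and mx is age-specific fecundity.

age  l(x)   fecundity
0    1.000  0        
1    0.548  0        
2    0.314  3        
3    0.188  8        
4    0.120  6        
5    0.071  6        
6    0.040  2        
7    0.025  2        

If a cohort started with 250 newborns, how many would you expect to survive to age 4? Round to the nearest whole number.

Expected survivors = N0 · l_4 = 250 × 0.120 = 30 → 30

30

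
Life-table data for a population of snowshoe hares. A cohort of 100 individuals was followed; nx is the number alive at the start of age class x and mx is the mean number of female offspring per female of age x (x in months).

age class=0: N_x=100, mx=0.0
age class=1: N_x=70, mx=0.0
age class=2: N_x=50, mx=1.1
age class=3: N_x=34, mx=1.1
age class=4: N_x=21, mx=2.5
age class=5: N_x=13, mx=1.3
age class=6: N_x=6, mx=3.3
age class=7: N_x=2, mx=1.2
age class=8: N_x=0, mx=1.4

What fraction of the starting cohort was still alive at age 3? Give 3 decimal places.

l_3 = n_3/n_0 = 34/100 = 0.34 → 0.340

0.340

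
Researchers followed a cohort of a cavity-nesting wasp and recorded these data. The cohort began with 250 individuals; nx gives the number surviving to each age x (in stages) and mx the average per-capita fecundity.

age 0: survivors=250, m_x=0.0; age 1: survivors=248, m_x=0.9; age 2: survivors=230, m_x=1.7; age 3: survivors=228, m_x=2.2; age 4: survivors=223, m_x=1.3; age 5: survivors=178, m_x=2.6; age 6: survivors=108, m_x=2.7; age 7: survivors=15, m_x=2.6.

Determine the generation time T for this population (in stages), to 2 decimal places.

3.64

lx = nx/n0 = nx/250: 1, 0.992, 0.92, 0.912, 0.892, 0.712, 0.432, 0.06
lx·mx: 0, 0.8928, 1.564, 2.0064, 1.1596, 1.8512, 1.1664, 0.156 → R0 = 8.7964
x·lx·mx: 0, 0.8928, 3.128, 6.0192, 4.6384, 9.256, 6.9984, 1.092 → Σ = 32.0248
T = 32.0248 / 8.7964 = 3.640671… → 3.64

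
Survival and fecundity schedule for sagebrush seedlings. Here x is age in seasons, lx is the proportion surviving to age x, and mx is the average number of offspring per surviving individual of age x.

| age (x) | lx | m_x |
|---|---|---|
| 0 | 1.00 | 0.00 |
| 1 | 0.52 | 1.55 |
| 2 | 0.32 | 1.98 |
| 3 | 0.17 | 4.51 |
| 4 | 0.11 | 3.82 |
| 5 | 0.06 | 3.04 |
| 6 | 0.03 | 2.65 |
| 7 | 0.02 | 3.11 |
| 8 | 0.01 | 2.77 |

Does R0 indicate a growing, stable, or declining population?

R0 = Σ lx·mx = 0 + 0.806 + 0.6336 + 0.7667 + 0.4202 + 0.1824 + 0.0795 + 0.0622 + 0.0277 = 2.9783
R0 > 1, so the population is growing.

growing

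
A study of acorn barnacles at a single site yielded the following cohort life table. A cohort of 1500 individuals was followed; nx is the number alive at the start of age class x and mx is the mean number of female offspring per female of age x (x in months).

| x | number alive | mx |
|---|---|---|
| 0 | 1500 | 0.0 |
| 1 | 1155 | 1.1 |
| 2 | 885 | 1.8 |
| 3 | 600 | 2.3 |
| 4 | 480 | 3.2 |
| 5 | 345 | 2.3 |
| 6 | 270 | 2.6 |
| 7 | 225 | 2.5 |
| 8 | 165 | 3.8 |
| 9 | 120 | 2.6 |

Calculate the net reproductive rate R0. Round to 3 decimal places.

lx = nx/n0 = nx/1500: 1, 0.77, 0.59, 0.4, 0.32, 0.23, 0.18, 0.15, 0.11, 0.08
lx·mx by age: 0, 0.847, 1.062, 0.92, 1.024, 0.529, 0.468, 0.375, 0.418, 0.208
R0 = Σ lx·mx = 5.851 → 5.851

5.851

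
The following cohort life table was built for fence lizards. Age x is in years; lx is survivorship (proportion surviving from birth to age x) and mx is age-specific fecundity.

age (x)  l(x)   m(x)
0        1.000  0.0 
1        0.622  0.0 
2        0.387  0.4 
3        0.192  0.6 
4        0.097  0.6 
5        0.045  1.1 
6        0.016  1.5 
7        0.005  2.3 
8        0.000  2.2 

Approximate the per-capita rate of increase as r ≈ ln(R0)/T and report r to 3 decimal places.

-0.269

R0 = Σ lx·mx = 0 + 0 + 0.1548 + 0.1152 + 0.0582 + 0.0495 + 0.024 + 0.0115 + 0 = 0.4132
Σ x·lx·mx = 1.36; T = 1.36/0.4132 = 3.29138…
r ≈ ln(R0)/T = ln(0.4132)/3.29138… = -0.26853… → -0.269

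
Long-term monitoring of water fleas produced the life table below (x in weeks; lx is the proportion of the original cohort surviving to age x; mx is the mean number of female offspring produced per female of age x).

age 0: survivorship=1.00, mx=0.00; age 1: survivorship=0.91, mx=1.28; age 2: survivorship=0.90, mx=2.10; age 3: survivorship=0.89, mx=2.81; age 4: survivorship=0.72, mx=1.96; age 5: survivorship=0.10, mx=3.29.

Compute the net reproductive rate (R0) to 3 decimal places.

lx·mx by age: 0, 1.1648, 1.89, 2.5009, 1.4112, 0.329
R0 = Σ lx·mx = 7.2959 → 7.296

7.296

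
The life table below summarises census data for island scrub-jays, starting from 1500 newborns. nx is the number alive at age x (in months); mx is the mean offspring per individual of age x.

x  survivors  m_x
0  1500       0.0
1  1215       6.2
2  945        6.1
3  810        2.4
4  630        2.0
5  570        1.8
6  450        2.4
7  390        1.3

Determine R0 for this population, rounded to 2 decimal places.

12.74

lx = nx/n0 = nx/1500: 1, 0.81, 0.63, 0.54, 0.42, 0.38, 0.3, 0.26
lx·mx by age: 0, 5.022, 3.843, 1.296, 0.84, 0.684, 0.72, 0.338
R0 = Σ lx·mx = 12.743 → 12.74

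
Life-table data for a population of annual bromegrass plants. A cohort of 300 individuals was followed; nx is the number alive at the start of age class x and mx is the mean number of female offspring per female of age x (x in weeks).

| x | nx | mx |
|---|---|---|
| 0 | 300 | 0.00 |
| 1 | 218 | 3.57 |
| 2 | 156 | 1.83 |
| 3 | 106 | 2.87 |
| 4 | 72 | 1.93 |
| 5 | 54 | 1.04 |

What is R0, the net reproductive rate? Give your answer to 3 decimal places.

5.210

lx = nx/n0 = nx/300: 1, 0.72667…, 0.52, 0.35333…, 0.24, 0.18
lx·mx by age: 0, 2.5942…, 0.9516, 1.014067…, 0.4632, 0.1872
R0 = Σ lx·mx = 5.210267… → 5.210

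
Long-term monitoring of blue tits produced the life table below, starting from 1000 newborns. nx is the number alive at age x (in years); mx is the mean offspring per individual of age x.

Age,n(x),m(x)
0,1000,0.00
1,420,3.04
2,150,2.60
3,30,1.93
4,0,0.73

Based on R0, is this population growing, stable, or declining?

lx = nx/n0 = nx/1000: 1, 0.42, 0.15, 0.03, 0
R0 = Σ lx·mx = 0 + 1.2768 + 0.39 + 0.0579 + 0 = 1.7247
R0 > 1, so the population is growing.

growing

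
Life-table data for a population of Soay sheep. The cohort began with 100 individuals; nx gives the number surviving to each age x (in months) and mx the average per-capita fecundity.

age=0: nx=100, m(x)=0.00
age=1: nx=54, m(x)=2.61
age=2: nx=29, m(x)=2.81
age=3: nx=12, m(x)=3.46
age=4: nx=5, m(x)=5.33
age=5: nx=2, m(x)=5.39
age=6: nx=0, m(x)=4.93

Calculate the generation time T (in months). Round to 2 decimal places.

1.95

lx = nx/n0 = nx/100: 1, 0.54, 0.29, 0.12, 0.05, 0.02, 0
lx·mx: 0, 1.4094, 0.8149, 0.4152, 0.2665, 0.1078, 0 → R0 = 3.0138
x·lx·mx: 0, 1.4094, 1.6298, 1.2456, 1.066, 0.539, 0 → Σ = 5.8898
T = 5.8898 / 3.0138 = 1.954277… → 1.95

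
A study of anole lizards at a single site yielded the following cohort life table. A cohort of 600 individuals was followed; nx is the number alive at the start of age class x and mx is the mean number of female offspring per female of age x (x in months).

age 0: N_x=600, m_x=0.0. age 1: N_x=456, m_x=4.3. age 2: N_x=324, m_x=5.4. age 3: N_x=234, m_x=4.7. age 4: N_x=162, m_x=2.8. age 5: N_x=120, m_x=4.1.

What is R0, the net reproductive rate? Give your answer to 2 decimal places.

9.59

lx = nx/n0 = nx/600: 1, 0.76, 0.54, 0.39, 0.27, 0.2
lx·mx by age: 0, 3.268, 2.916, 1.833, 0.756, 0.82
R0 = Σ lx·mx = 9.593 → 9.59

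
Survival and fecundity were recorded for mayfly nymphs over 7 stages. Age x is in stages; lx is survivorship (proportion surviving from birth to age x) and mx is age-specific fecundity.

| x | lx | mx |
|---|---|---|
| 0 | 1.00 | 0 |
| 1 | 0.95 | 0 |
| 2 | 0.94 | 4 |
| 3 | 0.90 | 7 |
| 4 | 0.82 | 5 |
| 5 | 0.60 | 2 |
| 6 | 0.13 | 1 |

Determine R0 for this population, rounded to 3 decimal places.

15.490

lx·mx by age: 0, 0, 3.76, 6.3, 4.1, 1.2, 0.13
R0 = Σ lx·mx = 15.49 → 15.490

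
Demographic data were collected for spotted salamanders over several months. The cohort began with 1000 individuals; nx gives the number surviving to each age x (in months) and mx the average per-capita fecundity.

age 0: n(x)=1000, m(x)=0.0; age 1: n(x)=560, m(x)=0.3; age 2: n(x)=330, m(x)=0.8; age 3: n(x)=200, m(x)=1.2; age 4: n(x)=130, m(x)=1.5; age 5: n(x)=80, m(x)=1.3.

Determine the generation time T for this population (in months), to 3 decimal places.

2.797

lx = nx/n0 = nx/1000: 1, 0.56, 0.33, 0.2, 0.13, 0.08
lx·mx: 0, 0.168, 0.264, 0.24, 0.195, 0.104 → R0 = 0.971
x·lx·mx: 0, 0.168, 0.528, 0.72, 0.78, 0.52 → Σ = 2.716
T = 2.716 / 0.971 = 2.797116… → 2.797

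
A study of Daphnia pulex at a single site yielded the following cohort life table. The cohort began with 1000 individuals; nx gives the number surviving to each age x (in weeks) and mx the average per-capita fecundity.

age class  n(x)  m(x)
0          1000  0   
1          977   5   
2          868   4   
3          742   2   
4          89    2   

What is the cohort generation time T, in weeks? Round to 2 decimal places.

lx = nx/n0 = nx/1000: 1, 0.977, 0.868, 0.742, 0.089
lx·mx: 0, 4.885, 3.472, 1.484, 0.178 → R0 = 10.019
x·lx·mx: 0, 4.885, 6.944, 4.452, 0.712 → Σ = 16.993
T = 16.993 / 10.019 = 1.696077… → 1.70

1.70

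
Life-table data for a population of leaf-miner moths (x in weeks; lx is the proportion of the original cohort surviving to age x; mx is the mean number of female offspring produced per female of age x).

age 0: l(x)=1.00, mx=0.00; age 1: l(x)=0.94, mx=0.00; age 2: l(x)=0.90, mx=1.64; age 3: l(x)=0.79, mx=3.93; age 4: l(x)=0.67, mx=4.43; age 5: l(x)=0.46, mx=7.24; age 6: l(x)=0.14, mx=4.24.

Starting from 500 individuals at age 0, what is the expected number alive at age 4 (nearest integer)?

Expected survivors = N0 · l_4 = 500 × 0.67 = 335 → 335

335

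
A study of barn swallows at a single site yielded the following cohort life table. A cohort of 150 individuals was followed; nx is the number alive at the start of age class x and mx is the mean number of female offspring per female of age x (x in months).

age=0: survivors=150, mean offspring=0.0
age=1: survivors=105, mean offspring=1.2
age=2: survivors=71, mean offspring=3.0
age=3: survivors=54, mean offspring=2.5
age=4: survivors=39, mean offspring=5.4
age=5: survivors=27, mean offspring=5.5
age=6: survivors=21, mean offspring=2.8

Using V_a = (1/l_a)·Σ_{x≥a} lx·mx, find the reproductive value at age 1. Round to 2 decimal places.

8.49

lx = nx/n0 = nx/150: 1, 0.7, 0.47333…, 0.36, 0.26, 0.18, 0.14
lx·mx for x ≥ 1: 0.84, 1.42…, 0.9, 1.404, 0.99, 0.392 → sum = 5.946…
V_1 = 5.946… / l_1 = 5.946… / 0.7 = 8.494286… → 8.49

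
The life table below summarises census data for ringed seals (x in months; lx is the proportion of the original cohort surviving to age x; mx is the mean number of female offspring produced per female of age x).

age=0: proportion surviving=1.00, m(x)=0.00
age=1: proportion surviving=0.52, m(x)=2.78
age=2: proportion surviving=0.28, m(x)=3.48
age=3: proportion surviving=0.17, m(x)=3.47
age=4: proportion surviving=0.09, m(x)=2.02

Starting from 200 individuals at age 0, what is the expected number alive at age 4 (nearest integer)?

18

Expected survivors = N0 · l_4 = 200 × 0.09 = 18 → 18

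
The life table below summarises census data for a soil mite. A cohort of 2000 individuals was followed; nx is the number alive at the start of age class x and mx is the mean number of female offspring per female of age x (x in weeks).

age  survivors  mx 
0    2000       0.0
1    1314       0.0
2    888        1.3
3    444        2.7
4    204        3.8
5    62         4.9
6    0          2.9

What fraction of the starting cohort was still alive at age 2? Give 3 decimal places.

l_2 = n_2/n_0 = 888/2000 = 0.444 → 0.444

0.444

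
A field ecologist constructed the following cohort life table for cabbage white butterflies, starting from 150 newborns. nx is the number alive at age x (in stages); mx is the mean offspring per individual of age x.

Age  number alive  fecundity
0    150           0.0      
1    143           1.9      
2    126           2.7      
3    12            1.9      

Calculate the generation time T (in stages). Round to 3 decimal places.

lx = nx/n0 = nx/150: 1, 0.95333…, 0.84, 0.08
lx·mx: 0, 1.811333…, 2.268, 0.152 → R0 = 4.231333…
x·lx·mx: 0, 1.811333…, 4.536, 0.456 → Σ = 6.803333…
T = 6.803333… / 4.231333… = 1.607846… → 1.608

1.608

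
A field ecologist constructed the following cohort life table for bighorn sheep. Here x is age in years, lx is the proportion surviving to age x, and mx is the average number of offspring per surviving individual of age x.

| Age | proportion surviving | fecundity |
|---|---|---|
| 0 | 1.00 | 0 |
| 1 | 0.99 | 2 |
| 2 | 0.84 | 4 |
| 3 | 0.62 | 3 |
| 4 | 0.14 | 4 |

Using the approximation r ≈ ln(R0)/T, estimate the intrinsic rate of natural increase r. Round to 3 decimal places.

0.962

R0 = Σ lx·mx = 0 + 1.98 + 3.36 + 1.86 + 0.56 = 7.76
Σ x·lx·mx = 16.52; T = 16.52/7.76 = 2.12887…
r ≈ ln(R0)/T = ln(7.76)/2.12887… = 0.96248… → 0.962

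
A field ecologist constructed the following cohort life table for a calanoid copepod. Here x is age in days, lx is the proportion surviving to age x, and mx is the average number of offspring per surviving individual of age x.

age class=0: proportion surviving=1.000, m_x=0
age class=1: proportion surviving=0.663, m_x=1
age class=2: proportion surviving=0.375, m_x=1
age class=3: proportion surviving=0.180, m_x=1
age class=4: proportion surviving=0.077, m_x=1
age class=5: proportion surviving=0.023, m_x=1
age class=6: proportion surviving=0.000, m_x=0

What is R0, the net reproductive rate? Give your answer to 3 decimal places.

lx·mx by age: 0, 0.663, 0.375, 0.18, 0.077, 0.023, 0
R0 = Σ lx·mx = 1.318 → 1.318

1.318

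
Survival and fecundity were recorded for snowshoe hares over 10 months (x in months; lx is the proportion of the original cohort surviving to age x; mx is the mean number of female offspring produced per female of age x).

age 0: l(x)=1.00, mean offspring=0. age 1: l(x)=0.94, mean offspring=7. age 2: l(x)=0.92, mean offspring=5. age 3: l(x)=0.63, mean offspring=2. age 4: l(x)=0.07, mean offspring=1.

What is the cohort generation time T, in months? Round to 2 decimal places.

1.59

lx·mx: 0, 6.58, 4.6, 1.26, 0.07 → R0 = 12.51
x·lx·mx: 0, 6.58, 9.2, 3.78, 0.28 → Σ = 19.84
T = 19.84 / 12.51 = 1.585931… → 1.59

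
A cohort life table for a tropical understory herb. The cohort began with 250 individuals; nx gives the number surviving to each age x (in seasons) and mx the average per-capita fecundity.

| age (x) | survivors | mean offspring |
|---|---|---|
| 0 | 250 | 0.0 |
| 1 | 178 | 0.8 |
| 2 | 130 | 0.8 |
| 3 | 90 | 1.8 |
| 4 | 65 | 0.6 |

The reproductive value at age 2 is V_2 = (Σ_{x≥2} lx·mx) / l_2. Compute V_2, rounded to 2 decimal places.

lx = nx/n0 = nx/250: 1, 0.712, 0.52, 0.36, 0.26
lx·mx for x ≥ 2: 0.416, 0.648, 0.156 → sum = 1.22
V_2 = 1.22 / l_2 = 1.22 / 0.52 = 2.346154… → 2.35

2.35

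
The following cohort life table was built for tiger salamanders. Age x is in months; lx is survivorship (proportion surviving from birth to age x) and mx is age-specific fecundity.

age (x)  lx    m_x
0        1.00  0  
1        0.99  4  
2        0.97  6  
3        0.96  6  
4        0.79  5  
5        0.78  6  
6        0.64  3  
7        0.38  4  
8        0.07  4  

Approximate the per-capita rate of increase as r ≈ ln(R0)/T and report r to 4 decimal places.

0.9621

R0 = Σ lx·mx = 0 + 3.96 + 5.82 + 5.76 + 3.95 + 4.68 + 1.92 + 1.52 + 0.28 = 27.89
Σ x·lx·mx = 96.48; T = 96.48/27.89 = 3.4593…
r ≈ ln(R0)/T = ln(27.89)/3.4593… = 0.962121… → 0.9621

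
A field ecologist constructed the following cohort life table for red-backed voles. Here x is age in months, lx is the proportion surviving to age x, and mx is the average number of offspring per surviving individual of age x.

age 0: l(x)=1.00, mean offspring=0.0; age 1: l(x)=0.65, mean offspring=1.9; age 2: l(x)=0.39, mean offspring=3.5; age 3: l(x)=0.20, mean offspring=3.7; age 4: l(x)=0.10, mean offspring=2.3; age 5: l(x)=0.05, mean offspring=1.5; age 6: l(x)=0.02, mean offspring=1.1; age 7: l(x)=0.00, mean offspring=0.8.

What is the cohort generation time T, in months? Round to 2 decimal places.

lx·mx: 0, 1.235, 1.365, 0.74, 0.23, 0.075, 0.022, 0 → R0 = 3.667
x·lx·mx: 0, 1.235, 2.73, 2.22, 0.92, 0.375, 0.132, 0 → Σ = 7.612
T = 7.612 / 3.667 = 2.075811… → 2.08

2.08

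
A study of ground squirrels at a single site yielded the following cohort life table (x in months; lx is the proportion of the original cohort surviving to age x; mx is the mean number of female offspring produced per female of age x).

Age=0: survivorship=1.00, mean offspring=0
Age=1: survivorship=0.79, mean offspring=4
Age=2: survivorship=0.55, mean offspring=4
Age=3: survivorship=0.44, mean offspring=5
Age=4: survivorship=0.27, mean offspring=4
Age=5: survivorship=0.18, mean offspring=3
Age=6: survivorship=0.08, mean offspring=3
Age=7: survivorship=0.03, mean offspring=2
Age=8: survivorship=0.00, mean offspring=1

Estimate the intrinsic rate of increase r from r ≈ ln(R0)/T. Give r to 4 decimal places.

R0 = Σ lx·mx = 0 + 3.16 + 2.2 + 2.2 + 1.08 + 0.54 + 0.24 + 0.06 + 0 = 9.48
Σ x·lx·mx = 23.04; T = 23.04/9.48 = 2.43038…
r ≈ ln(R0)/T = ln(9.48)/2.43038… = 0.925446… → 0.9254

0.9254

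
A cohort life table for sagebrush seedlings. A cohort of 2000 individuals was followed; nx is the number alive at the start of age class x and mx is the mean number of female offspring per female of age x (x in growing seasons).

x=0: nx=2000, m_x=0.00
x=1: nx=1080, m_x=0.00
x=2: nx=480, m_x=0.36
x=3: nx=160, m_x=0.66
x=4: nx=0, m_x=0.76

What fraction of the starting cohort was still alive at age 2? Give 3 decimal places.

l_2 = n_2/n_0 = 480/2000 = 0.24 → 0.240

0.240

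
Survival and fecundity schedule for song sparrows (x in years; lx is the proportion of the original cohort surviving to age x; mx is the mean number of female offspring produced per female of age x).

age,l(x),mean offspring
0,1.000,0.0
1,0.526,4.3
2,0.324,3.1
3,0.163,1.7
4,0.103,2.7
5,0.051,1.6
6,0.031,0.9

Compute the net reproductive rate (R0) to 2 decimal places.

3.93

lx·mx by age: 0, 2.2618, 1.0044, 0.2771, 0.2781, 0.0816, 0.0279
R0 = Σ lx·mx = 3.9309 → 3.93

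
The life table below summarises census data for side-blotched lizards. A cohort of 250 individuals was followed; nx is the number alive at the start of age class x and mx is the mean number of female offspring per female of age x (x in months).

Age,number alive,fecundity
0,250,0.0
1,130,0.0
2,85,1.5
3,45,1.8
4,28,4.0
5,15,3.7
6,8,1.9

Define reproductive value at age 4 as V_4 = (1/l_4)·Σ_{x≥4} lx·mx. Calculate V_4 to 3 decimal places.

lx = nx/n0 = nx/250: 1, 0.52, 0.34, 0.18, 0.112, 0.06, 0.032
lx·mx for x ≥ 4: 0.448, 0.222, 0.0608 → sum = 0.7308
V_4 = 0.7308 / l_4 = 0.7308 / 0.112 = 6.525 → 6.525

6.525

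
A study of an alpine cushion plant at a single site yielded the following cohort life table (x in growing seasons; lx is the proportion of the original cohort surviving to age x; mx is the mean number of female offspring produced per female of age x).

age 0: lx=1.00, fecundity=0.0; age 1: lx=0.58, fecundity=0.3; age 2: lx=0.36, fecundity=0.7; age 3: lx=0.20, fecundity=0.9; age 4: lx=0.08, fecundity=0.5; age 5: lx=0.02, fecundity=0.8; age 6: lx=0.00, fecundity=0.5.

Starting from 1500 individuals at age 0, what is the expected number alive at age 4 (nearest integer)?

120

Expected survivors = N0 · l_4 = 1500 × 0.08 = 120 → 120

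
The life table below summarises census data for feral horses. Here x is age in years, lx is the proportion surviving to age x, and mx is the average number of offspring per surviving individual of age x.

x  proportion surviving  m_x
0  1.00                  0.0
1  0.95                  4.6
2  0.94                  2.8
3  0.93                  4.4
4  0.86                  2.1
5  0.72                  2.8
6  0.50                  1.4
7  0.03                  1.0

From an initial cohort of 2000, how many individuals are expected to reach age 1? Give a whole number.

1900

Expected survivors = N0 · l_1 = 2000 × 0.95 = 1900 → 1900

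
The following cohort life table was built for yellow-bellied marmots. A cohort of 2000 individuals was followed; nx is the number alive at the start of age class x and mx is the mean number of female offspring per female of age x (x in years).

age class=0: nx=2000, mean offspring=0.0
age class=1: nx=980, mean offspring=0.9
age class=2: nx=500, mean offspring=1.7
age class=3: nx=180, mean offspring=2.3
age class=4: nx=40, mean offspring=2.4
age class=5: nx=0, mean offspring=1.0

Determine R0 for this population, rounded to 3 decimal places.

lx = nx/n0 = nx/2000: 1, 0.49, 0.25, 0.09, 0.02, 0
lx·mx by age: 0, 0.441, 0.425, 0.207, 0.048, 0
R0 = Σ lx·mx = 1.121 → 1.121

1.121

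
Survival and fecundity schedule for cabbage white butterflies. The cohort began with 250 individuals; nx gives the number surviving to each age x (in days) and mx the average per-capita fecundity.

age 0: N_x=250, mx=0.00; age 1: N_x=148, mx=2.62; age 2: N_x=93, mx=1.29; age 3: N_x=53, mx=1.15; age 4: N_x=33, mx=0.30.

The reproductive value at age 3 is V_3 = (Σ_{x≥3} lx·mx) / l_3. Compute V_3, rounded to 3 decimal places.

lx = nx/n0 = nx/250: 1, 0.592, 0.372, 0.212, 0.132
lx·mx for x ≥ 3: 0.2438, 0.0396 → sum = 0.2834
V_3 = 0.2834 / l_3 = 0.2834 / 0.212 = 1.336792… → 1.337

1.337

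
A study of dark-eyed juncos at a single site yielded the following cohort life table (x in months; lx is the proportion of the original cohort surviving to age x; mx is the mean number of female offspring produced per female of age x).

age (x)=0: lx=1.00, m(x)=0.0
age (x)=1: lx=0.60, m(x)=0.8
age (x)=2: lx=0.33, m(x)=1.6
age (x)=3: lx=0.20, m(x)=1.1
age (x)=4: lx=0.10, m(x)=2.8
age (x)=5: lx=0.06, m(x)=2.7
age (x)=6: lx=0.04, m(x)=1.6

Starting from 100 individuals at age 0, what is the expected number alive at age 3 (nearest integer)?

Expected survivors = N0 · l_3 = 100 × 0.20 = 20 → 20

20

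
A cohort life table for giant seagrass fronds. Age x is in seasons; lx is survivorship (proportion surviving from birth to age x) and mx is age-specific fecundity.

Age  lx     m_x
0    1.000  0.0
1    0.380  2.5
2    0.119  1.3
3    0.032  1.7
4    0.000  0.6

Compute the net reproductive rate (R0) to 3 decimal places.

lx·mx by age: 0, 0.95, 0.1547, 0.0544, 0
R0 = Σ lx·mx = 1.1591 → 1.159

1.159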